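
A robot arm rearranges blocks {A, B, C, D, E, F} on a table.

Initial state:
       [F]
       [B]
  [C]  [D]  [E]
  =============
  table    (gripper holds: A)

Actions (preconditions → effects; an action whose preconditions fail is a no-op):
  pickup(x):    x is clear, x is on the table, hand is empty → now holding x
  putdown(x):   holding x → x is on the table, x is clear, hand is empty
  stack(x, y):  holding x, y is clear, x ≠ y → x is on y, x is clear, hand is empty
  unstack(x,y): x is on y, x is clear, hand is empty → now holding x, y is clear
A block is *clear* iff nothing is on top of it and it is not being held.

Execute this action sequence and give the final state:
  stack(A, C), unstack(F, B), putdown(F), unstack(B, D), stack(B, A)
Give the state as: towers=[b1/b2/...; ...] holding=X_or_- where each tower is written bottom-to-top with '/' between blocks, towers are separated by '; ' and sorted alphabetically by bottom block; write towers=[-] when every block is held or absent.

towers=[C/A/B; D; E; F] holding=-

step 1 (stack(A, C)): towers=[C/A; D/B/F; E] holding=-
step 2 (unstack(F, B)): towers=[C/A; D/B; E] holding=F
step 3 (putdown(F)): towers=[C/A; D/B; E; F] holding=-
step 4 (unstack(B, D)): towers=[C/A; D; E; F] holding=B
step 5 (stack(B, A)): towers=[C/A/B; D; E; F] holding=-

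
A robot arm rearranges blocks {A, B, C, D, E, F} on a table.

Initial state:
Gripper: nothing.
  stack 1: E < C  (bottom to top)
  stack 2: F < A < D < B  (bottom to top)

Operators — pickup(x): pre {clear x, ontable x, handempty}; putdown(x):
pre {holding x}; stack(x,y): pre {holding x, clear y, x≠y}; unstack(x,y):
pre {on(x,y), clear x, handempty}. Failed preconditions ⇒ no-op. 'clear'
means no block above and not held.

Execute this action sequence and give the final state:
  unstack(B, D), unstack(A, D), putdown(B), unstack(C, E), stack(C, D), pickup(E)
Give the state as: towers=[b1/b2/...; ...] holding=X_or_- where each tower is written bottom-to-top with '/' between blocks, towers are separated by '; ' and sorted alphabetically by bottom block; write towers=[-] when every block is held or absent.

step 1 (unstack(B, D)): towers=[E/C; F/A/D] holding=B
step 2 (unstack(A, D)) [no-op]: towers=[E/C; F/A/D] holding=B
step 3 (putdown(B)): towers=[B; E/C; F/A/D] holding=-
step 4 (unstack(C, E)): towers=[B; E; F/A/D] holding=C
step 5 (stack(C, D)): towers=[B; E; F/A/D/C] holding=-
step 6 (pickup(E)): towers=[B; F/A/D/C] holding=E

towers=[B; F/A/D/C] holding=E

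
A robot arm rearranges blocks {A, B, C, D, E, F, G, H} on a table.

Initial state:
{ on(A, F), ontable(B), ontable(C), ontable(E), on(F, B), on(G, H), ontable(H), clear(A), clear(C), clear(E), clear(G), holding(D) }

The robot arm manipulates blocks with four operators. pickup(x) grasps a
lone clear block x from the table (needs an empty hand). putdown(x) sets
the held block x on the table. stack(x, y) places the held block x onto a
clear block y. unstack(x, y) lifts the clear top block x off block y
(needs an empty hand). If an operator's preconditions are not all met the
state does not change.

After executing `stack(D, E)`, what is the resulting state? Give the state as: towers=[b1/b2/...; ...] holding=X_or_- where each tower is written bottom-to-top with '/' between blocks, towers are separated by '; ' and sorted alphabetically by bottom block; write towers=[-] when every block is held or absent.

before: towers=[B/F/A; C; E; H/G] holding=D
pre[stack(D, E)]: holding(D) ✓, clear(E) ✓, D≠E ✓
all met → apply stack(D, E)
after:  towers=[B/F/A; C; E/D; H/G] holding=-

towers=[B/F/A; C; E/D; H/G] holding=-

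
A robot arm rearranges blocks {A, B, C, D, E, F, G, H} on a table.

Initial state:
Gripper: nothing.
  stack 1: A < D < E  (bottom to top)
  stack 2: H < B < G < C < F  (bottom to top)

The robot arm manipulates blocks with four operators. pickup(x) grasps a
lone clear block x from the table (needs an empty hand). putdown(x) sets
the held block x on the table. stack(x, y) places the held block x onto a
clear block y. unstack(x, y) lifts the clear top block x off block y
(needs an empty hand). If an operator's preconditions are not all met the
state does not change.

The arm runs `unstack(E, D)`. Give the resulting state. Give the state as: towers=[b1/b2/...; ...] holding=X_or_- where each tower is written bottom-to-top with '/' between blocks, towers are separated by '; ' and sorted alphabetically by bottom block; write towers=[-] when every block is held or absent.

before: towers=[A/D/E; H/B/G/C/F] holding=-
pre[unstack(E, D)]: on(E,D) ✓, clear(E) ✓, handempty ✓
all met → apply unstack(E, D)
after:  towers=[A/D; H/B/G/C/F] holding=E

towers=[A/D; H/B/G/C/F] holding=E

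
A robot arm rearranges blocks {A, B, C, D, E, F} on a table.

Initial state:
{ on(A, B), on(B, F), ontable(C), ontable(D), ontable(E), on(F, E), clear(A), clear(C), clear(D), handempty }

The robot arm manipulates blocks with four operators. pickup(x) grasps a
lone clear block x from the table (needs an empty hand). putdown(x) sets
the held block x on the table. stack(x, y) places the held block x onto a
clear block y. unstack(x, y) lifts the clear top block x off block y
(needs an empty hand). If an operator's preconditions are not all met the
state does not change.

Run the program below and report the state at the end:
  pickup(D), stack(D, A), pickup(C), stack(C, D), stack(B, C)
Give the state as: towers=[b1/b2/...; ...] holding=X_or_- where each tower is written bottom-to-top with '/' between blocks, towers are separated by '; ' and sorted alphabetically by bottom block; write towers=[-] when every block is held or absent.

towers=[E/F/B/A/D/C] holding=-

step 1 (pickup(D)): towers=[C; E/F/B/A] holding=D
step 2 (stack(D, A)): towers=[C; E/F/B/A/D] holding=-
step 3 (pickup(C)): towers=[E/F/B/A/D] holding=C
step 4 (stack(C, D)): towers=[E/F/B/A/D/C] holding=-
step 5 (stack(B, C)) [no-op]: towers=[E/F/B/A/D/C] holding=-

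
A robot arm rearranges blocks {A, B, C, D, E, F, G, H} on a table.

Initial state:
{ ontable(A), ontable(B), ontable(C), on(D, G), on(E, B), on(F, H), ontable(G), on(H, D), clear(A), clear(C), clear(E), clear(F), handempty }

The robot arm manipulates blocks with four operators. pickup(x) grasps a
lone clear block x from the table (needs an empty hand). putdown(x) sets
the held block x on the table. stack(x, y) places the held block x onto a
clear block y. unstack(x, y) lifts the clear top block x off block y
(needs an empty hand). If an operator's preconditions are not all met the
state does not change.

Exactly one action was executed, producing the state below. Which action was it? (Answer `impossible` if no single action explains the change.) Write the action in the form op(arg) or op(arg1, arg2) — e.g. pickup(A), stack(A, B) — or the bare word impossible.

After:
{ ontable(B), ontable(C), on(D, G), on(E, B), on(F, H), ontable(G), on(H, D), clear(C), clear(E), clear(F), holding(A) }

pickup(A)

target: towers=[B/E; C; G/D/H/F] holding=A
         pickup(A) → towers=[B/E; C; G/D/H/F] holding=A  ← match
     unstack(E, B) → towers=[A; B; C; G/D/H/F] holding=E
     unstack(F, H) → towers=[A; B/E; C; G/D/H] holding=F
         pickup(C) → towers=[A; B/E; G/D/H/F] holding=C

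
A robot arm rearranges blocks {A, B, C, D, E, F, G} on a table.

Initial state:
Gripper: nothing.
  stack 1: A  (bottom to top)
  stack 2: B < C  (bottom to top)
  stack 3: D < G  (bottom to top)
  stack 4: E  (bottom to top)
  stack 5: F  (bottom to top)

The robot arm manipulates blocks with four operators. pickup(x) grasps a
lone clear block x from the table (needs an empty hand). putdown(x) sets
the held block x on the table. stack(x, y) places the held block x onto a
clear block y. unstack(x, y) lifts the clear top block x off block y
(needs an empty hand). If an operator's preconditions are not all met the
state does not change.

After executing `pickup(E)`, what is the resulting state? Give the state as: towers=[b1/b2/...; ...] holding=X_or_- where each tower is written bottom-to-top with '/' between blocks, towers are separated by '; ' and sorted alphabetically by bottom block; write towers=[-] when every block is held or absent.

before: towers=[A; B/C; D/G; E; F] holding=-
pre[pickup(E)]: clear(E) yes, ontable(E) yes, handempty yes
all met → apply pickup(E)
after:  towers=[A; B/C; D/G; F] holding=E

towers=[A; B/C; D/G; F] holding=E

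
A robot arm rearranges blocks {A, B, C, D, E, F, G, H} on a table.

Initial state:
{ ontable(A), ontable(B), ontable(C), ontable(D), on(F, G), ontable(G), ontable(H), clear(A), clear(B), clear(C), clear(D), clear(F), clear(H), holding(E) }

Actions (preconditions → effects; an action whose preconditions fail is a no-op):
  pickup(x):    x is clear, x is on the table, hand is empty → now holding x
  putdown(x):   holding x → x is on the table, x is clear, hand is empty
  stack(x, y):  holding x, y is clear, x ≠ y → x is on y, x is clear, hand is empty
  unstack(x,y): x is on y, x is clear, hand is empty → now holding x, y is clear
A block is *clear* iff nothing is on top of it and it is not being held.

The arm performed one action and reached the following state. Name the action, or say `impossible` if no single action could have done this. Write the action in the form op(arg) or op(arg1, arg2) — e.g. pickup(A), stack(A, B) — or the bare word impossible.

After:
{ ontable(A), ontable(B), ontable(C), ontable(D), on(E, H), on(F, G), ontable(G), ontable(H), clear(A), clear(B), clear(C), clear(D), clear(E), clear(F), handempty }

target: towers=[A; B; C; D; G/F; H/E] holding=-
        putdown(E) → towers=[A; B; C; D; E; G/F; H] holding=-
       stack(E, A) → towers=[A/E; B; C; D; G/F; H] holding=-
       stack(E, H) → towers=[A; B; C; D; G/F; H/E] holding=-  ← match
       stack(E, B) → towers=[A; B/E; C; D; G/F; H] holding=-
       stack(E, F) → towers=[A; B; C; D; G/F/E; H] holding=-
       stack(E, D) → towers=[A; B; C; D/E; G/F; H] holding=-
       stack(E, C) → towers=[A; B; C/E; D; G/F; H] holding=-

stack(E, H)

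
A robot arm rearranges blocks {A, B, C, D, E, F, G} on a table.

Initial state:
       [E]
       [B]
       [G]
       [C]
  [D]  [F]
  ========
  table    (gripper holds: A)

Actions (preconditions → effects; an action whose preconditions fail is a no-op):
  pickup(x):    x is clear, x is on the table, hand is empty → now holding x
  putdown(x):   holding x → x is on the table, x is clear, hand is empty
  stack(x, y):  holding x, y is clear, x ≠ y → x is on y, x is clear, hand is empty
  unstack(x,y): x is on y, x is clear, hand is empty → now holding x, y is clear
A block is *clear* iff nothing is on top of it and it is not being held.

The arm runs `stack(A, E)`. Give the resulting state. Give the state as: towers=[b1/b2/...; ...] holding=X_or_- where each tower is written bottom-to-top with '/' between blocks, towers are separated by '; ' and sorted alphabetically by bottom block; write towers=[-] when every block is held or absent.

before: towers=[D; F/C/G/B/E] holding=A
pre[stack(A, E)]: holding(A) ✓, clear(E) ✓, A≠E ✓
all met → apply stack(A, E)
after:  towers=[D; F/C/G/B/E/A] holding=-

towers=[D; F/C/G/B/E/A] holding=-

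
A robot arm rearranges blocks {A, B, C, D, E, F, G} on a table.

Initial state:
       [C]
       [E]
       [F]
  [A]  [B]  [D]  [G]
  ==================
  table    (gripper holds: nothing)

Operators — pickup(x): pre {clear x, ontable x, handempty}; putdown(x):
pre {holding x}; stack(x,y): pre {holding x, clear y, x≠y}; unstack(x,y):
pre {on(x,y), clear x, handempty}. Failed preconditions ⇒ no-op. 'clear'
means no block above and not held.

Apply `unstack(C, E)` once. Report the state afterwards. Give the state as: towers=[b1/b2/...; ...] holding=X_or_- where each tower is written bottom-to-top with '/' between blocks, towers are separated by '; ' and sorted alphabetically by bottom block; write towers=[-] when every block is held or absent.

before: towers=[A; B/F/E/C; D; G] holding=-
pre[unstack(C, E)]: on(C,E) ok, clear(C) ok, handempty ok
all met → apply unstack(C, E)
after:  towers=[A; B/F/E; D; G] holding=C

towers=[A; B/F/E; D; G] holding=C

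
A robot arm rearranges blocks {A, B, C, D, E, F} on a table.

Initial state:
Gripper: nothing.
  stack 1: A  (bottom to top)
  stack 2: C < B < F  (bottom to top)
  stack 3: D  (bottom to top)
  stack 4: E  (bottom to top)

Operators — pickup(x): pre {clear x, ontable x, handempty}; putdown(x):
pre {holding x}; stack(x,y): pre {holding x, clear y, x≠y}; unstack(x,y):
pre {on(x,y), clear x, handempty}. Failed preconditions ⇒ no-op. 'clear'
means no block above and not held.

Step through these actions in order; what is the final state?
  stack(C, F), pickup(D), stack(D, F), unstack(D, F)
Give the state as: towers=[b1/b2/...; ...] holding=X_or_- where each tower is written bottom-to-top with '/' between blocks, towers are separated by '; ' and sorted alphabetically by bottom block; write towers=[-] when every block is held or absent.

towers=[A; C/B/F; E] holding=D

step 1 (stack(C, F)) [no-op]: towers=[A; C/B/F; D; E] holding=-
step 2 (pickup(D)): towers=[A; C/B/F; E] holding=D
step 3 (stack(D, F)): towers=[A; C/B/F/D; E] holding=-
step 4 (unstack(D, F)): towers=[A; C/B/F; E] holding=D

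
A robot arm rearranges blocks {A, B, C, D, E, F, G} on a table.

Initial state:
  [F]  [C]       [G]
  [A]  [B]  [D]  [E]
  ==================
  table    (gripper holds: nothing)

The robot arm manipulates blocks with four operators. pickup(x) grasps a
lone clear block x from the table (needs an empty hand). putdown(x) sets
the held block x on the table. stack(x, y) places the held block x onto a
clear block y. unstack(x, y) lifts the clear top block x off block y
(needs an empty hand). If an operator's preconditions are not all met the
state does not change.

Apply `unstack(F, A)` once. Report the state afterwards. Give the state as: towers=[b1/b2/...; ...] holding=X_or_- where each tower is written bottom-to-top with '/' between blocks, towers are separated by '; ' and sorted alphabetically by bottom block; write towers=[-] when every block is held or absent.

before: towers=[A/F; B/C; D; E/G] holding=-
pre[unstack(F, A)]: on(F,A) ✓, clear(F) ✓, handempty ✓
all met → apply unstack(F, A)
after:  towers=[A; B/C; D; E/G] holding=F

towers=[A; B/C; D; E/G] holding=F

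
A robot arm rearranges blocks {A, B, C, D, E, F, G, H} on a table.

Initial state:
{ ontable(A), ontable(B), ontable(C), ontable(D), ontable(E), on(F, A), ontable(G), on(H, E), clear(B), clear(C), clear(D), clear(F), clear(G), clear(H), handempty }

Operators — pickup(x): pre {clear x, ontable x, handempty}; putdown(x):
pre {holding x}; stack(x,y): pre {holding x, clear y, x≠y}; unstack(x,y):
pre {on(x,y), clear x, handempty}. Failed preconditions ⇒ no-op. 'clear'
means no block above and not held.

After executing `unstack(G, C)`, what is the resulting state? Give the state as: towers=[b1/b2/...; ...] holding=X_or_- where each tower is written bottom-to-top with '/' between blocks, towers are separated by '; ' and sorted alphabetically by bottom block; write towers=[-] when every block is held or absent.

before: towers=[A/F; B; C; D; E/H; G] holding=-
pre[unstack(G, C)]: on(G,C) fail, clear(G) ok, handempty ok
on(G,C) unmet → unstack(G, C) is a no-op
after:  towers=[A/F; B; C; D; E/H; G] holding=-

towers=[A/F; B; C; D; E/H; G] holding=-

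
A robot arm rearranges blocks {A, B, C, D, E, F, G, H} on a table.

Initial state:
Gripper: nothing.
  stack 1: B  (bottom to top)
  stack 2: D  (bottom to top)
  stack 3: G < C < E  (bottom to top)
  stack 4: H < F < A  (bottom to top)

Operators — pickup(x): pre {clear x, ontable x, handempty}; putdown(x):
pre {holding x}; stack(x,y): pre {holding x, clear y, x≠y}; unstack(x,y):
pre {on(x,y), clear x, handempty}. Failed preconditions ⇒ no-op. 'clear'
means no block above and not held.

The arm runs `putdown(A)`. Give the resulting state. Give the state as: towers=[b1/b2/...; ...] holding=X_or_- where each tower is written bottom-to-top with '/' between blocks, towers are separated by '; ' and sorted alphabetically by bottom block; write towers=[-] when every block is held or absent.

towers=[B; D; G/C/E; H/F/A] holding=-

before: towers=[B; D; G/C/E; H/F/A] holding=-
pre[putdown(A)]: holding(A) fail
holding(A) unmet → putdown(A) is a no-op
after:  towers=[B; D; G/C/E; H/F/A] holding=-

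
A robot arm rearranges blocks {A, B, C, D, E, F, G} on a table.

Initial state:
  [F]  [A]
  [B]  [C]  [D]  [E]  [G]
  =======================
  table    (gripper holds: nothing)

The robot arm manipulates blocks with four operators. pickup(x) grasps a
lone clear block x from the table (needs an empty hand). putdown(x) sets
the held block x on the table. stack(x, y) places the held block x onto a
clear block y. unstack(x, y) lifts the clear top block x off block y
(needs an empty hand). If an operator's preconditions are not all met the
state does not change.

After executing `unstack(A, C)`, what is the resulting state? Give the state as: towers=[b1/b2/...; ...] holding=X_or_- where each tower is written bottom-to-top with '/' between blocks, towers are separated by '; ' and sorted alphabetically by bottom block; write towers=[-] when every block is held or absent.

before: towers=[B/F; C/A; D; E; G] holding=-
pre[unstack(A, C)]: on(A,C) ✓, clear(A) ✓, handempty ✓
all met → apply unstack(A, C)
after:  towers=[B/F; C; D; E; G] holding=A

towers=[B/F; C; D; E; G] holding=A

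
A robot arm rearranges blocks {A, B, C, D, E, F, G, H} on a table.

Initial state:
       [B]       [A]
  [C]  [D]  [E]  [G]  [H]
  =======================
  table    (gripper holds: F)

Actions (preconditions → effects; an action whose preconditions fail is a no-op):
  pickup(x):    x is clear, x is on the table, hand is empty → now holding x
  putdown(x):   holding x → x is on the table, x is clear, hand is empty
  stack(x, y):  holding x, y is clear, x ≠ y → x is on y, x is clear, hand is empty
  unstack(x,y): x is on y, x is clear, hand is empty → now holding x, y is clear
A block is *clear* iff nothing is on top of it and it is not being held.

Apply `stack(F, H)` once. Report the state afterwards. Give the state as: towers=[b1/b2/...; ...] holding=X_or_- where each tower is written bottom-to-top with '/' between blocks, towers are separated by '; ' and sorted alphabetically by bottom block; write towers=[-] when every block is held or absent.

towers=[C; D/B; E; G/A; H/F] holding=-

before: towers=[C; D/B; E; G/A; H] holding=F
pre[stack(F, H)]: holding(F) ok, clear(H) ok, F≠H ok
all met → apply stack(F, H)
after:  towers=[C; D/B; E; G/A; H/F] holding=-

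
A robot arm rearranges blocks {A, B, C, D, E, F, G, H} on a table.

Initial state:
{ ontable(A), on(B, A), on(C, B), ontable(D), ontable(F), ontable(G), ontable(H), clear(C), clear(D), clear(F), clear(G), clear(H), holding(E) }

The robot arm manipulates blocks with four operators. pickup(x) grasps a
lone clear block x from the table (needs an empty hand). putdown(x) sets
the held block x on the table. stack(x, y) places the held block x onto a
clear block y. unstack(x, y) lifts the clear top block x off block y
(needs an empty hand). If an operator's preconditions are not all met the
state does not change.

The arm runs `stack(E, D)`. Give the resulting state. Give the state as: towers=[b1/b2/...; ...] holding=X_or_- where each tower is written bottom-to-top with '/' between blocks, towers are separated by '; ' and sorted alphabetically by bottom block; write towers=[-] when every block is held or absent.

before: towers=[A/B/C; D; F; G; H] holding=E
pre[stack(E, D)]: holding(E) ✓, clear(D) ✓, E≠D ✓
all met → apply stack(E, D)
after:  towers=[A/B/C; D/E; F; G; H] holding=-

towers=[A/B/C; D/E; F; G; H] holding=-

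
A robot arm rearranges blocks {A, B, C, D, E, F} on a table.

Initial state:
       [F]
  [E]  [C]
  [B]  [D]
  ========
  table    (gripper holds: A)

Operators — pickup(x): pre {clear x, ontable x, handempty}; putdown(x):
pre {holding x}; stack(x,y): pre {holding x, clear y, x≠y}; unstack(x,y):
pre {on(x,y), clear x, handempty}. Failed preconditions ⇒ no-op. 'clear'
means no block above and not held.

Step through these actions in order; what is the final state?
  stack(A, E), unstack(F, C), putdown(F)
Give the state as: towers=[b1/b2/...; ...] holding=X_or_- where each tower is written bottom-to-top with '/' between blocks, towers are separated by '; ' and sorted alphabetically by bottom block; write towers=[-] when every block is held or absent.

towers=[B/E/A; D/C; F] holding=-

step 1 (stack(A, E)): towers=[B/E/A; D/C/F] holding=-
step 2 (unstack(F, C)): towers=[B/E/A; D/C] holding=F
step 3 (putdown(F)): towers=[B/E/A; D/C; F] holding=-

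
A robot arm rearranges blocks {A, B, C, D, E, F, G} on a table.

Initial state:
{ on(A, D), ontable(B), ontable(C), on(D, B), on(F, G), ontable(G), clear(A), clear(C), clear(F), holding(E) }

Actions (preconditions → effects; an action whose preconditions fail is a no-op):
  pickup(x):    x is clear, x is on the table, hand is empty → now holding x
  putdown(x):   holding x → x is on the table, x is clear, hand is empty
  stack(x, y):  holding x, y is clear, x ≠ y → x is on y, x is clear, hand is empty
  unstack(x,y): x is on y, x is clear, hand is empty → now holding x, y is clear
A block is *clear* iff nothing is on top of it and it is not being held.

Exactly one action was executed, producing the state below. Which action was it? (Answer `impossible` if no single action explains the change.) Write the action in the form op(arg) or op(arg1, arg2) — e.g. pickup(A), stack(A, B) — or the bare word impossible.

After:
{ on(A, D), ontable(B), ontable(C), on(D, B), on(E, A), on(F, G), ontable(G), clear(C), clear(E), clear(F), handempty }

stack(E, A)

target: towers=[B/D/A/E; C; G/F] holding=-
        putdown(E) → towers=[B/D/A; C; E; G/F] holding=-
       stack(E, F) → towers=[B/D/A; C; G/F/E] holding=-
       stack(E, A) → towers=[B/D/A/E; C; G/F] holding=-  ← match
       stack(E, C) → towers=[B/D/A; C/E; G/F] holding=-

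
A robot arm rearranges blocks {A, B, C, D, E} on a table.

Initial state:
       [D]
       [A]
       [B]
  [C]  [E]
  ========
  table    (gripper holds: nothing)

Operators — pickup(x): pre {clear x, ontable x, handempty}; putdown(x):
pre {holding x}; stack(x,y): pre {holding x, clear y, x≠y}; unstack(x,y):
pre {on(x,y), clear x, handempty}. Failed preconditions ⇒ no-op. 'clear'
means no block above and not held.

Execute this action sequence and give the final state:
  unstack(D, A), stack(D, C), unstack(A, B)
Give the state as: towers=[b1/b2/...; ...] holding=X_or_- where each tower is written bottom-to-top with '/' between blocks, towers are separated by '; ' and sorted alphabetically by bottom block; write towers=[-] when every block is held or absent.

towers=[C/D; E/B] holding=A

step 1 (unstack(D, A)): towers=[C; E/B/A] holding=D
step 2 (stack(D, C)): towers=[C/D; E/B/A] holding=-
step 3 (unstack(A, B)): towers=[C/D; E/B] holding=A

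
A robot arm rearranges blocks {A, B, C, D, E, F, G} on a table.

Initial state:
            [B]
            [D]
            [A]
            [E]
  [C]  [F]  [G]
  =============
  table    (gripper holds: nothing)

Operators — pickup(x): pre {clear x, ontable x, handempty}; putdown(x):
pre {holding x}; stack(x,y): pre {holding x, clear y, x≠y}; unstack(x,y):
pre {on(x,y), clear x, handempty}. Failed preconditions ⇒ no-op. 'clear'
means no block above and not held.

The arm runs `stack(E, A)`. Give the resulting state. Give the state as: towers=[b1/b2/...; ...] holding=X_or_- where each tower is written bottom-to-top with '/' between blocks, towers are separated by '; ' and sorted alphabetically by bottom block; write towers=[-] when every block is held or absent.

towers=[C; F; G/E/A/D/B] holding=-

before: towers=[C; F; G/E/A/D/B] holding=-
pre[stack(E, A)]: holding(E) no, clear(A) no, E≠A yes
holding(E), clear(A) unmet → stack(E, A) is a no-op
after:  towers=[C; F; G/E/A/D/B] holding=-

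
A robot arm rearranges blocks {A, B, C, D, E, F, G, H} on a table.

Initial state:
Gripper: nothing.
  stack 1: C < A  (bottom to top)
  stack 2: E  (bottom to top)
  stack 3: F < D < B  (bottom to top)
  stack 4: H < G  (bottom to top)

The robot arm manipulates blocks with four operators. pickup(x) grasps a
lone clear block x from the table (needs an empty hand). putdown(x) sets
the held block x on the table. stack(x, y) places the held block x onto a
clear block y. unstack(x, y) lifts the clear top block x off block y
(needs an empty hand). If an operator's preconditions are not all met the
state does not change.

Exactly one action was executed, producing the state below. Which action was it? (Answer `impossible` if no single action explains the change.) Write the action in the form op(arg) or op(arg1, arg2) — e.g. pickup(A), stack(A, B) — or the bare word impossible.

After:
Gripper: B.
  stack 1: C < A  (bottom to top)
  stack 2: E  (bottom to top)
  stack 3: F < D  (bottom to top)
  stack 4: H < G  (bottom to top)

target: towers=[C/A; E; F/D; H/G] holding=B
     unstack(G, H) → towers=[C/A; E; F/D/B; H] holding=G
     unstack(A, C) → towers=[C; E; F/D/B; H/G] holding=A
         pickup(E) → towers=[C/A; F/D/B; H/G] holding=E
     unstack(B, D) → towers=[C/A; E; F/D; H/G] holding=B  ← match

unstack(B, D)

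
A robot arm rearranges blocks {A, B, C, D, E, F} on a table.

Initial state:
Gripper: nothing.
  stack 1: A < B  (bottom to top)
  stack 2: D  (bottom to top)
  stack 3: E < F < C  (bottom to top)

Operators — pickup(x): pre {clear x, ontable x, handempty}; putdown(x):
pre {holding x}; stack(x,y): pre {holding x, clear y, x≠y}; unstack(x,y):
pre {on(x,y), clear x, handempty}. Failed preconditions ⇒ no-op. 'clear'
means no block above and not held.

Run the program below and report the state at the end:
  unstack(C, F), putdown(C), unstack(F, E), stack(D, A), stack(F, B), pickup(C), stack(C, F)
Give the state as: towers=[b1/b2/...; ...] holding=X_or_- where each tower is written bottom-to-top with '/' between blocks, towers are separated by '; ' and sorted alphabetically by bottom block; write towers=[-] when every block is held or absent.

towers=[A/B/F/C; D; E] holding=-

step 1 (unstack(C, F)): towers=[A/B; D; E/F] holding=C
step 2 (putdown(C)): towers=[A/B; C; D; E/F] holding=-
step 3 (unstack(F, E)): towers=[A/B; C; D; E] holding=F
step 4 (stack(D, A)) [no-op]: towers=[A/B; C; D; E] holding=F
step 5 (stack(F, B)): towers=[A/B/F; C; D; E] holding=-
step 6 (pickup(C)): towers=[A/B/F; D; E] holding=C
step 7 (stack(C, F)): towers=[A/B/F/C; D; E] holding=-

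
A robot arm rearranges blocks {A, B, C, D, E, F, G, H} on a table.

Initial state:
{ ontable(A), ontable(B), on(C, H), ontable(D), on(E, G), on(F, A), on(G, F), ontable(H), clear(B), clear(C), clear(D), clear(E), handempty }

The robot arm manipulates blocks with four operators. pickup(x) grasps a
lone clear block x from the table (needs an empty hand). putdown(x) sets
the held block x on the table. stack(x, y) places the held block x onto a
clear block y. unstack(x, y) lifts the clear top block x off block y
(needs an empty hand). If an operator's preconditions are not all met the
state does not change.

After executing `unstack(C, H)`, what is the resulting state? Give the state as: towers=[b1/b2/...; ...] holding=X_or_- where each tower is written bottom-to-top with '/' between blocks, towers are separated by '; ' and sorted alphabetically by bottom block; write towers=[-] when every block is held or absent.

before: towers=[A/F/G/E; B; D; H/C] holding=-
pre[unstack(C, H)]: on(C,H) yes, clear(C) yes, handempty yes
all met → apply unstack(C, H)
after:  towers=[A/F/G/E; B; D; H] holding=C

towers=[A/F/G/E; B; D; H] holding=C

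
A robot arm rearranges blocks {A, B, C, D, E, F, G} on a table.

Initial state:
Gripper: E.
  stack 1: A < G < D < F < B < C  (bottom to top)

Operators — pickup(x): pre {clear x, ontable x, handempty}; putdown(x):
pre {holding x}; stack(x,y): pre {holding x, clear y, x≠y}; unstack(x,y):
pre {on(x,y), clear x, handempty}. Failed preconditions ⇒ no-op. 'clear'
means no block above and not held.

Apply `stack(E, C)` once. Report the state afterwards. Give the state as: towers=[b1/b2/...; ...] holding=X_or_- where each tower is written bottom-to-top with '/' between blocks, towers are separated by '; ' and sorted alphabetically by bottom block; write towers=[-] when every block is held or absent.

before: towers=[A/G/D/F/B/C] holding=E
pre[stack(E, C)]: holding(E) ✓, clear(C) ✓, E≠C ✓
all met → apply stack(E, C)
after:  towers=[A/G/D/F/B/C/E] holding=-

towers=[A/G/D/F/B/C/E] holding=-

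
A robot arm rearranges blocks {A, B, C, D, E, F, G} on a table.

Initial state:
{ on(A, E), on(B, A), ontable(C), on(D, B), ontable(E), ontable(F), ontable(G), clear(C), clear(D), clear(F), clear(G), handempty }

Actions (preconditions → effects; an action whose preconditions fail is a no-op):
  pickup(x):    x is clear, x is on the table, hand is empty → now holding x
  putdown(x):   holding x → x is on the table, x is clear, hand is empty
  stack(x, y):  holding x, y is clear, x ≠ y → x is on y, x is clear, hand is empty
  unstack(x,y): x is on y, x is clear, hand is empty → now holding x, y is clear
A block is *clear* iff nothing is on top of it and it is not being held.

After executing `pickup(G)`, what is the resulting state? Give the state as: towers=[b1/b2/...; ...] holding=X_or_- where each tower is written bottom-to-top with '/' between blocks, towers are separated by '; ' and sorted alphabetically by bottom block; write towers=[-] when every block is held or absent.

before: towers=[C; E/A/B/D; F; G] holding=-
pre[pickup(G)]: clear(G) ✓, ontable(G) ✓, handempty ✓
all met → apply pickup(G)
after:  towers=[C; E/A/B/D; F] holding=G

towers=[C; E/A/B/D; F] holding=G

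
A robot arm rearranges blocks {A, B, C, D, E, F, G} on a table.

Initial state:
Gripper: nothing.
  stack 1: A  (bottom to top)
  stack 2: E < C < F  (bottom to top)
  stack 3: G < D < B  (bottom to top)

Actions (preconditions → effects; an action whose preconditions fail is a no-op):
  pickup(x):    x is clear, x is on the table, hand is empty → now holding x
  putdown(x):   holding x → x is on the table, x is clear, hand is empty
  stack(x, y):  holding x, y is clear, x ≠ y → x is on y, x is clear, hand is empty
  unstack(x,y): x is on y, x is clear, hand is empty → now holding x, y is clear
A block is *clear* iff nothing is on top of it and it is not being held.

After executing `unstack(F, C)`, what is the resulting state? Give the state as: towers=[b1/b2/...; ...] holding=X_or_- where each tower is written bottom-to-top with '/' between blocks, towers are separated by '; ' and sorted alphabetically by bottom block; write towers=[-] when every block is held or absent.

before: towers=[A; E/C/F; G/D/B] holding=-
pre[unstack(F, C)]: on(F,C) ok, clear(F) ok, handempty ok
all met → apply unstack(F, C)
after:  towers=[A; E/C; G/D/B] holding=F

towers=[A; E/C; G/D/B] holding=F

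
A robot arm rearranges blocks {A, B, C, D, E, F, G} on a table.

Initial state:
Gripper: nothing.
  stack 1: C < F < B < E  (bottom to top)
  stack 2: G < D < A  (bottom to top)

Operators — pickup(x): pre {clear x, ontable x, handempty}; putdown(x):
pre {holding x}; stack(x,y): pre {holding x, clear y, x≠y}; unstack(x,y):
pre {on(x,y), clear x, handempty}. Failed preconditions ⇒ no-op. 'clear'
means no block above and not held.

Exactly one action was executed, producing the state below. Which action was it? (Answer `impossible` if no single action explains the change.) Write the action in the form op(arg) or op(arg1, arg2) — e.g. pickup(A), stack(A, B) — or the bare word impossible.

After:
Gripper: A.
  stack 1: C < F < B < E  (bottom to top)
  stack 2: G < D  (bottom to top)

target: towers=[C/F/B/E; G/D] holding=A
     unstack(A, D) → towers=[C/F/B/E; G/D] holding=A  ← match
     unstack(E, B) → towers=[C/F/B; G/D/A] holding=E

unstack(A, D)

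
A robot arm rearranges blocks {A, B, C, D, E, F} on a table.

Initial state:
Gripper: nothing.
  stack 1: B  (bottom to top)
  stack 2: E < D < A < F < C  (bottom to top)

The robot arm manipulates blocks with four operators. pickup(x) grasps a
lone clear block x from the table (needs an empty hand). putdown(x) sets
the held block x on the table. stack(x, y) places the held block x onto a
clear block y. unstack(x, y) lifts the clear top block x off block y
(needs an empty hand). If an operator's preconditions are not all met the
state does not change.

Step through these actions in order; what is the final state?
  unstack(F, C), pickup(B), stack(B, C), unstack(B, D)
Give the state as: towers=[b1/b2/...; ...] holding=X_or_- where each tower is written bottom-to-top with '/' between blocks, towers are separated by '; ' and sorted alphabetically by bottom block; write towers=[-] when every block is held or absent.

towers=[E/D/A/F/C/B] holding=-

step 1 (unstack(F, C)) [no-op]: towers=[B; E/D/A/F/C] holding=-
step 2 (pickup(B)): towers=[E/D/A/F/C] holding=B
step 3 (stack(B, C)): towers=[E/D/A/F/C/B] holding=-
step 4 (unstack(B, D)) [no-op]: towers=[E/D/A/F/C/B] holding=-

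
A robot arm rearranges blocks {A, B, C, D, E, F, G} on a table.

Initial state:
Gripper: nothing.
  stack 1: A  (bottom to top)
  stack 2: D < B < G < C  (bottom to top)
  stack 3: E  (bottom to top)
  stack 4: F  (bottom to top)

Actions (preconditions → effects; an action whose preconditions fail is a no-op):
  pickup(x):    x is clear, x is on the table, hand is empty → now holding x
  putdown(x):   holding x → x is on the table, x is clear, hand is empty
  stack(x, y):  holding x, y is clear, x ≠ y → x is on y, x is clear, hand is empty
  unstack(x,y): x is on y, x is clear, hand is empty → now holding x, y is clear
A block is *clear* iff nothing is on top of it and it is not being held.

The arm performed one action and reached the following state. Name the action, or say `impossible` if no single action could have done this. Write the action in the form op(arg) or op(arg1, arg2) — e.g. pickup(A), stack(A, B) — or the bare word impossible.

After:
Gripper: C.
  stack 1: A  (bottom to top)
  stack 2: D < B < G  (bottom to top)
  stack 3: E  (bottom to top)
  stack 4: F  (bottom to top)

target: towers=[A; D/B/G; E; F] holding=C
         pickup(F) → towers=[A; D/B/G/C; E] holding=F
         pickup(A) → towers=[D/B/G/C; E; F] holding=A
         pickup(E) → towers=[A; D/B/G/C; F] holding=E
     unstack(C, G) → towers=[A; D/B/G; E; F] holding=C  ← match

unstack(C, G)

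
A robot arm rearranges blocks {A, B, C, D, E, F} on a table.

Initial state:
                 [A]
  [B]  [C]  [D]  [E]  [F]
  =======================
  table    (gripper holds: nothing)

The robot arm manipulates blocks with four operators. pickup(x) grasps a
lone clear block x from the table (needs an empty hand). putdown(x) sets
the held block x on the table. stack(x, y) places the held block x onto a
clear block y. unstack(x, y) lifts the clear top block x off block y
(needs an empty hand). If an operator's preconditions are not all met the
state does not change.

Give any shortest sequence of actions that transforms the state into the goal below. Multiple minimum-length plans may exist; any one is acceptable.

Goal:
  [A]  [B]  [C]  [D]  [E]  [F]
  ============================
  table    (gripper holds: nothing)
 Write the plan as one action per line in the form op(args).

step 1 (unstack(A, E)): towers=[B; C; D; E; F] holding=A
step 2 (putdown(A)): towers=[A; B; C; D; E; F] holding=-
goal check: towers=[A; B; C; D; E; F] holding=- — reached (length 2, optimal by BFS)

unstack(A, E)
putdown(A)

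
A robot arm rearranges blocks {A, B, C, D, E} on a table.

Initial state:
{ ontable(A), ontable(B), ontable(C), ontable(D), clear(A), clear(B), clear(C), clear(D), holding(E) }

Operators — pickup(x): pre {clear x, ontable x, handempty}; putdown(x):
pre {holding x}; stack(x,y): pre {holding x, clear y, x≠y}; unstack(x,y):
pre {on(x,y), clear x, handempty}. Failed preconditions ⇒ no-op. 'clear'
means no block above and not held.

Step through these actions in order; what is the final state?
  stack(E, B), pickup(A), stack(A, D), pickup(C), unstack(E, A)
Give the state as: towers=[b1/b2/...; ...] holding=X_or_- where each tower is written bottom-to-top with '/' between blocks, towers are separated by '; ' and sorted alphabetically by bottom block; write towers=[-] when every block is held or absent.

step 1 (stack(E, B)): towers=[A; B/E; C; D] holding=-
step 2 (pickup(A)): towers=[B/E; C; D] holding=A
step 3 (stack(A, D)): towers=[B/E; C; D/A] holding=-
step 4 (pickup(C)): towers=[B/E; D/A] holding=C
step 5 (unstack(E, A)) [no-op]: towers=[B/E; D/A] holding=C

towers=[B/E; D/A] holding=C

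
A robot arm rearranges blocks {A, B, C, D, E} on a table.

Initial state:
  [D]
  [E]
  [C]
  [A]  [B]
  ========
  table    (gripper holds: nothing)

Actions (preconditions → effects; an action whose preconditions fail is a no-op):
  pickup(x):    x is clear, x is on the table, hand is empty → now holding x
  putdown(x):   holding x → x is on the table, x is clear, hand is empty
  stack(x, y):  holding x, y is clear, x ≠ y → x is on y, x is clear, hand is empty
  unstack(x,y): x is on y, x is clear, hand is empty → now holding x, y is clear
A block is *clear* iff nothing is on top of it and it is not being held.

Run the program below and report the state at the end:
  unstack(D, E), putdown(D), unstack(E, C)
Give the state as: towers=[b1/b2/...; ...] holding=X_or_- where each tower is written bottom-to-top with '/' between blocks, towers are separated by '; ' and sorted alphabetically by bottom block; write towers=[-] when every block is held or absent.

towers=[A/C; B; D] holding=E

step 1 (unstack(D, E)): towers=[A/C/E; B] holding=D
step 2 (putdown(D)): towers=[A/C/E; B; D] holding=-
step 3 (unstack(E, C)): towers=[A/C; B; D] holding=E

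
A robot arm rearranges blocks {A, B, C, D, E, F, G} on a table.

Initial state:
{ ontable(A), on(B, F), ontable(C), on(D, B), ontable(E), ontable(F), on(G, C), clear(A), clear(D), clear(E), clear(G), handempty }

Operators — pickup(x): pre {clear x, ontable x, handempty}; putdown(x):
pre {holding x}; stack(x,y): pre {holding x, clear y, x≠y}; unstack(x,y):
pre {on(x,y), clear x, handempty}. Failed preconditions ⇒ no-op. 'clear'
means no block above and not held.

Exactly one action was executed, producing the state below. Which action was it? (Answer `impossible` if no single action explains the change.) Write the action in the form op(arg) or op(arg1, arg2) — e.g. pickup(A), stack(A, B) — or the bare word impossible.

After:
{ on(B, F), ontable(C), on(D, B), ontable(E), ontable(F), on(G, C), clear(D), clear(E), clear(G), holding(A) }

target: towers=[C/G; E; F/B/D] holding=A
     unstack(G, C) → towers=[A; C; E; F/B/D] holding=G
     unstack(D, B) → towers=[A; C/G; E; F/B] holding=D
         pickup(A) → towers=[C/G; E; F/B/D] holding=A  ← match
         pickup(E) → towers=[A; C/G; F/B/D] holding=E

pickup(A)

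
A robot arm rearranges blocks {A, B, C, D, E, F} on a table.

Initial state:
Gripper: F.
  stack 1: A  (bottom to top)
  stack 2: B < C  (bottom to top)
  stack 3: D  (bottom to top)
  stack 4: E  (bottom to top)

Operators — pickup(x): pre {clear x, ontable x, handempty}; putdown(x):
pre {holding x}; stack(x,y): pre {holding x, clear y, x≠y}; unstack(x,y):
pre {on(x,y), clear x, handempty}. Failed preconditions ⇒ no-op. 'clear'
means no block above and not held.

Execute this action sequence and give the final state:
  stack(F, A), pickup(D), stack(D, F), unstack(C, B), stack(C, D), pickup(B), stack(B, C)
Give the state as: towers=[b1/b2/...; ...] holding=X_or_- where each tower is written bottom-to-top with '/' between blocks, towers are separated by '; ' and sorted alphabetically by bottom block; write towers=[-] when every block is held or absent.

towers=[A/F/D/C/B; E] holding=-

step 1 (stack(F, A)): towers=[A/F; B/C; D; E] holding=-
step 2 (pickup(D)): towers=[A/F; B/C; E] holding=D
step 3 (stack(D, F)): towers=[A/F/D; B/C; E] holding=-
step 4 (unstack(C, B)): towers=[A/F/D; B; E] holding=C
step 5 (stack(C, D)): towers=[A/F/D/C; B; E] holding=-
step 6 (pickup(B)): towers=[A/F/D/C; E] holding=B
step 7 (stack(B, C)): towers=[A/F/D/C/B; E] holding=-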